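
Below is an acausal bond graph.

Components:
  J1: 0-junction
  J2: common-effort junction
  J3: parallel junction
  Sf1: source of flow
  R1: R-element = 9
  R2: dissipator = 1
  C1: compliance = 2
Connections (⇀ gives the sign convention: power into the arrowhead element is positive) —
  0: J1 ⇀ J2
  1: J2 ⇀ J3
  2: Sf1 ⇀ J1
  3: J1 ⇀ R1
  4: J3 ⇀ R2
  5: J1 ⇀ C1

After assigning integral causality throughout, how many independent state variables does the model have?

1  (C1 all integral)

b2 |Sf1  (Sf1 (Sf) sets flow on bond)
b5 |J1  (C1 integral (e out))
b0 |J2  (J1 effort already set via bond 5)
b3 |R1  (J1: bond 5 brought effort, rest push out)
b1 |J3  (0-jn J2 has e-setter on 0)
b4 |R2  (J3: bond 1 brought effort, rest push out)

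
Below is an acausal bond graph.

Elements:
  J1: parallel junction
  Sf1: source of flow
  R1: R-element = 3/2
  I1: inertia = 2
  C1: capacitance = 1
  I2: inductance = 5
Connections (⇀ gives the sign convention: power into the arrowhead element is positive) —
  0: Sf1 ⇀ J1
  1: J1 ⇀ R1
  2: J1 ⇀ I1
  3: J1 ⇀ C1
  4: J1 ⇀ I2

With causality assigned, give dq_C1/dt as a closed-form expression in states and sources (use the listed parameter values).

β0 →Sf1  (source Sf1 imposes f)
β2 →I1  (I1 outputs flow p/I1)
β3 →J1  (prefer integral on C1)
β1 →R1  (J1: bond 3 brought effort, rest push out)
β4 →I2  (J1 effort already set via bond 3)

dq_C1/dt = F_Sf1 - p_I1/2 - p_I2/5 - 2*q_C1/3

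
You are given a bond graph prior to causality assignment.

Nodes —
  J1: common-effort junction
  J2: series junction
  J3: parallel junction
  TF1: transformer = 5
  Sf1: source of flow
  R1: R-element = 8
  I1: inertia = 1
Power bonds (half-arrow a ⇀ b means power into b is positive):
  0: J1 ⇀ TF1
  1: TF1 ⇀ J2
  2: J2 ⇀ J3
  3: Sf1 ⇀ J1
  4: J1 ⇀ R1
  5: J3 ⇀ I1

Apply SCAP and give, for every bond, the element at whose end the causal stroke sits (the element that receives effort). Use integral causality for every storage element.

#3 |Sf1  (Sf1 (Sf) sets flow on bond)
#5 |I1  (prefer integral on I1)
#2 |J3  (closing 0-jn rule on J3)
#1 |J2  (common-f at J2 fixed by 2)
#0 |TF1  (TF TF1: opposite of bond 1)
#4 |J1  (closing 0-jn rule on J1)

b0 stroke→TF1
b1 stroke→J2
b2 stroke→J3
b3 stroke→Sf1
b4 stroke→J1
b5 stroke→I1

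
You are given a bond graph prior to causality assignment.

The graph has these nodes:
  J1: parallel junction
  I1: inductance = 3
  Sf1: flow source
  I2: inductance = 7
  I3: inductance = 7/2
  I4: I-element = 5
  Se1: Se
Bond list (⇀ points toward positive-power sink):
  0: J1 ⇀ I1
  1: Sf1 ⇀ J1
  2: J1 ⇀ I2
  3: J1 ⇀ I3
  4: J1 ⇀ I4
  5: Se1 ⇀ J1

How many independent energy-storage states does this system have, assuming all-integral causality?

bond 1 stroke→Sf1  (Sf1 fixes flow; stroke at Sf1)
bond 5 stroke→J1  (Se1 (Se) sets effort on bond)
bond 0 stroke→I1  (J1: bond 5 brought effort, rest push out)
bond 2 stroke→I2  (common-e at J1 fixed by 5)
bond 3 stroke→I3  (J1 effort already set via bond 5)
bond 4 stroke→I4  (common-e at J1 fixed by 5)

4  (I1, I2, I3, I4 all integral)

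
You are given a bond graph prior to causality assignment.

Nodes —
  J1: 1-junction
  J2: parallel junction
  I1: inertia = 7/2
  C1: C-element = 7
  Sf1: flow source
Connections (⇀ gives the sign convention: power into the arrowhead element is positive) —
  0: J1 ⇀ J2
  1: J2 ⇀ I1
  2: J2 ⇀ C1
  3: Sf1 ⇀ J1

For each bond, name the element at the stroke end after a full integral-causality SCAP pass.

β3 stroke→Sf1  (Sf1: flow source, stroke at near end)
β0 stroke→J1  (J1: bond 3 brought flow, rest push out)
β1 stroke→I1  (I1: I, integral causality)
β2 stroke→J2  (J2 needs exactly one e-in)

β0 stroke at J1
β1 stroke at I1
β2 stroke at J2
β3 stroke at Sf1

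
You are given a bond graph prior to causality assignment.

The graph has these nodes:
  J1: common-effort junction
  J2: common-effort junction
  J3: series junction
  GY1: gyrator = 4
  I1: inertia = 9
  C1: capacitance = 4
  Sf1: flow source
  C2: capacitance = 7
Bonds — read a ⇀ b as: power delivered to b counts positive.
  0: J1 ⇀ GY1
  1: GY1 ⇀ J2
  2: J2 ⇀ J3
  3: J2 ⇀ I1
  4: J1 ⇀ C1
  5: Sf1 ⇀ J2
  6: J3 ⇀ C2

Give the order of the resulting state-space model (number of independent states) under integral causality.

3  (C1, C2, I1 all integral)

bond 5 →Sf1  (Sf1: flow source, stroke at near end)
bond 3 →I1  (I1: I, integral causality)
bond 4 →J1  (C1 outputs effort q/C1)
bond 0 →GY1  (common-e at J1 fixed by 4)
bond 1 →GY1  (through GY1, causality inverts; strokes same side of GY1)
bond 2 →J2  (J2: last free bond brings effort in)
bond 6 →J3  (J3 flow already set via bond 2)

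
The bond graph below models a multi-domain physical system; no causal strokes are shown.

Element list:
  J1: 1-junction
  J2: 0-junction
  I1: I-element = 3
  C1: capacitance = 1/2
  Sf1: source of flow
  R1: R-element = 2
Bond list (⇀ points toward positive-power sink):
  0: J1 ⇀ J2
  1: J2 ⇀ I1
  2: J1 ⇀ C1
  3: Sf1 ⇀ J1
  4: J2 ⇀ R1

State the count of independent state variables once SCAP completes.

b3 →Sf1  (Sf1 (Sf) sets flow on bond)
b0 →J1  (1-jn J1 has f-setter on 3)
b2 →J1  (1-jn J1 has f-setter on 3)
b1 →I1  (I1 outputs flow p/I1)
b4 →J2  (J2: last free bond brings effort in)

2  (C1, I1 all integral)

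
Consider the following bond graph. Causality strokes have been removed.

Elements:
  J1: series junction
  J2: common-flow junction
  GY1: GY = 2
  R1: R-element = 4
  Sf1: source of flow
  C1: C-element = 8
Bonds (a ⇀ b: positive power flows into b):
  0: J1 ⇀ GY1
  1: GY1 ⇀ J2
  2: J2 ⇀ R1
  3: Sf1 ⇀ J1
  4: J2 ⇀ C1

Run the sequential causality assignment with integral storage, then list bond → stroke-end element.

bond 0 stroke at J1
bond 1 stroke at J2
bond 2 stroke at R1
bond 3 stroke at Sf1
bond 4 stroke at J2

β3 |Sf1  (Sf1 fixes flow; stroke at Sf1)
β0 |J1  (J1: bond 3 brought flow, rest push out)
β1 |J2  (GY1: gyrator matches bond 0)
β4 |J2  (C1: C, integral causality)
β2 |R1  (only one flow-in slot at J2)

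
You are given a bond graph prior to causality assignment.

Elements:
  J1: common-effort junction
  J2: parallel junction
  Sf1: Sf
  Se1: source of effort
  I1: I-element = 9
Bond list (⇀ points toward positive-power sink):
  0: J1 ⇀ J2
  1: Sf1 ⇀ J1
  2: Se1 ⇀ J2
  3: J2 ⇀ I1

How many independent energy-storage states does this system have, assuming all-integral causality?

1  (I1 all integral)

bond 1 |Sf1  (source Sf1 imposes f)
bond 2 |J2  (source Se1 imposes e)
bond 0 |J1  (J1 needs exactly one e-in)
bond 3 |I1  (common-e at J2 fixed by 2)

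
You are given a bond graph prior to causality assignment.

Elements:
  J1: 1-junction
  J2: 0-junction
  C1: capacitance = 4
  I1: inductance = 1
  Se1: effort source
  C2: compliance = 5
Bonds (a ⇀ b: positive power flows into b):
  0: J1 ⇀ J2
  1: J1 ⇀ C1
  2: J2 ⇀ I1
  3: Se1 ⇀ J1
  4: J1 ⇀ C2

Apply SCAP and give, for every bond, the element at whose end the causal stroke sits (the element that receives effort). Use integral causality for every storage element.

β3 |J1  (Se1 (Se) sets effort on bond)
β1 |J1  (prefer integral on C1)
β2 |I1  (prefer integral on I1)
β0 |J2  (closing 0-jn rule on J2)
β4 |J1  (1-jn J1 has f-setter on 0)

#0 stroke→J2
#1 stroke→J1
#2 stroke→I1
#3 stroke→J1
#4 stroke→J1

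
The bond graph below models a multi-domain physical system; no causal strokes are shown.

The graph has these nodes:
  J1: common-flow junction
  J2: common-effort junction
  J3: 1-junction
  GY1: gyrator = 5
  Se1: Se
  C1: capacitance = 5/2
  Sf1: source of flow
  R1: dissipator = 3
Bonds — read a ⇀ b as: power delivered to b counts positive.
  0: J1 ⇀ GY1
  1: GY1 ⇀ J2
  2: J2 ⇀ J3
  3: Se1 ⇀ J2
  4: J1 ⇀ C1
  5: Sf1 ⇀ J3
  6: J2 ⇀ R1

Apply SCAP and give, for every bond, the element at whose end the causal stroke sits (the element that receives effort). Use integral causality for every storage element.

b0 |GY1
b1 |GY1
b2 |J3
b3 |J2
b4 |J1
b5 |Sf1
b6 |R1

#3 |J2  (source Se1 imposes e)
#5 |Sf1  (Sf1 fixes flow; stroke at Sf1)
#1 |GY1  (0-jn J2 has e-setter on 3)
#2 |J3  (common-e at J2 fixed by 3)
#6 |R1  (0-jn J2 has e-setter on 3)
#0 |GY1  (GY1 both-in/both-out from 1)
#4 |J1  (J1: bond 0 brought flow, rest push out)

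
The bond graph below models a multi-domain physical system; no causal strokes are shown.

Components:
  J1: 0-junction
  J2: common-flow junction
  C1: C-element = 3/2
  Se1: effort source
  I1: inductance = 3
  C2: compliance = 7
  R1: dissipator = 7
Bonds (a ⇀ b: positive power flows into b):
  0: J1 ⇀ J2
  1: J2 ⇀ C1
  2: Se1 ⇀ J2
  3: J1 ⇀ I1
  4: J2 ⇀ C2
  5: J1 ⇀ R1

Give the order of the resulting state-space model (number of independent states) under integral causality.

3  (C1, C2, I1 all integral)

#2 stroke→J2  (source Se1 imposes e)
#1 stroke→J2  (prefer integral on C1)
#3 stroke→I1  (I1: I, integral causality)
#4 stroke→J2  (C2 outputs effort q/C2)
#0 stroke→J1  (only one flow-in slot at J2)
#5 stroke→R1  (J1: bond 0 brought effort, rest push out)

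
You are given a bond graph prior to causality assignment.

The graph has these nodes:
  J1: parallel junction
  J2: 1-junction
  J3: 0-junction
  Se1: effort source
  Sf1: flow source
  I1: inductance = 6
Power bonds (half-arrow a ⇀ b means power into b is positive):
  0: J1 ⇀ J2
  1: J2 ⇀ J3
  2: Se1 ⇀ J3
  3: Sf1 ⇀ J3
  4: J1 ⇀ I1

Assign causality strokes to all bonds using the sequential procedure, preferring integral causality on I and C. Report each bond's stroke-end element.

bond 0 →J1
bond 1 →J2
bond 2 →J3
bond 3 →Sf1
bond 4 →I1

β2 stroke→J3  (source Se1 imposes e)
β3 stroke→Sf1  (Sf1 fixes flow; stroke at Sf1)
β1 stroke→J2  (common-e at J3 fixed by 2)
β0 stroke→J1  (J2: last free bond brings flow in)
β4 stroke→I1  (J1 effort already set via bond 0)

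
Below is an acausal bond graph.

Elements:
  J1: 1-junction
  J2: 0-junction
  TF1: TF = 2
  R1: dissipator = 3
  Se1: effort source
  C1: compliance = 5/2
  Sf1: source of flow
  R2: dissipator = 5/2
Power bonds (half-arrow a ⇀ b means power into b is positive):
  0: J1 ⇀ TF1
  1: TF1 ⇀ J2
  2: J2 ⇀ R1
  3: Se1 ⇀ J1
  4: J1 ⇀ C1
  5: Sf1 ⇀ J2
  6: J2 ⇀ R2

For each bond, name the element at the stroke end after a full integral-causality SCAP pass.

β3 stroke→J1  (source Se1 imposes e)
β5 stroke→Sf1  (source Sf1 imposes f)
β4 stroke→J1  (C1: C, integral causality)
β0 stroke→TF1  (closing 1-jn rule on J1)
β1 stroke→J2  (TF TF1: opposite of bond 0)
β2 stroke→R1  (0-jn J2 has e-setter on 1)
β6 stroke→R2  (common-e at J2 fixed by 1)

bond 0 stroke at TF1
bond 1 stroke at J2
bond 2 stroke at R1
bond 3 stroke at J1
bond 4 stroke at J1
bond 5 stroke at Sf1
bond 6 stroke at R2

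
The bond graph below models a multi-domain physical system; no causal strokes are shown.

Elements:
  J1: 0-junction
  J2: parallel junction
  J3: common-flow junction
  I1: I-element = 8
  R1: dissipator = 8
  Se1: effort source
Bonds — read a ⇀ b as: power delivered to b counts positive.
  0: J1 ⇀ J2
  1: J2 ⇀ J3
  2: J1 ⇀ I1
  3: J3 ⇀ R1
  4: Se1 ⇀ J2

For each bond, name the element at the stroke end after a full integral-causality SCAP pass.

b4 stroke at J2  (Se1 fixes effort; stroke away)
b0 stroke at J1  (common-e at J2 fixed by 4)
b1 stroke at J3  (J2 effort already set via bond 4)
b3 stroke at R1  (closing 1-jn rule on J3)
b2 stroke at I1  (J1 effort already set via bond 0)

bond 0 stroke at J1
bond 1 stroke at J3
bond 2 stroke at I1
bond 3 stroke at R1
bond 4 stroke at J2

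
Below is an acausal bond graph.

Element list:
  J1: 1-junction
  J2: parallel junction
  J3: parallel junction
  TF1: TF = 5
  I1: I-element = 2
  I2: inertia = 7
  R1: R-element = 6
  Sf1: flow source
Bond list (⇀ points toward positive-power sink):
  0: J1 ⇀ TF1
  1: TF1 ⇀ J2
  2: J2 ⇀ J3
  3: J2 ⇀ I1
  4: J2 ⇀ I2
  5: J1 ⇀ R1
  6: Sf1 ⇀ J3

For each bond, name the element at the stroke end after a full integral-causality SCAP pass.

β6 stroke→Sf1  (Sf1 fixes flow; stroke at Sf1)
β2 stroke→J3  (only one effort-in slot at J3)
β3 stroke→I1  (I1 integral (f out))
β4 stroke→I2  (I2: I, integral causality)
β1 stroke→J2  (J2: last free bond brings effort in)
β0 stroke→TF1  (TF1 one-in-one-out from 1)
β5 stroke→J1  (common-f at J1 fixed by 0)

b0 stroke at TF1
b1 stroke at J2
b2 stroke at J3
b3 stroke at I1
b4 stroke at I2
b5 stroke at J1
b6 stroke at Sf1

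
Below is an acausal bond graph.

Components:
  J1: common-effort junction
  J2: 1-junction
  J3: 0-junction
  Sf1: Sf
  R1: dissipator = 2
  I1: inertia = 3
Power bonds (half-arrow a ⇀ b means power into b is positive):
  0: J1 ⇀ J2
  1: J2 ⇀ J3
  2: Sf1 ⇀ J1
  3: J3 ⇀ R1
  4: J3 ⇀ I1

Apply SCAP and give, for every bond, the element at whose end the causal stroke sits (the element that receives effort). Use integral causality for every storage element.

β2 |Sf1  (source Sf1 imposes f)
β0 |J1  (only one effort-in slot at J1)
β1 |J2  (J2 flow already set via bond 0)
β4 |I1  (I1: I, integral causality)
β3 |J3  (closing 0-jn rule on J3)

bond 0 stroke→J1
bond 1 stroke→J2
bond 2 stroke→Sf1
bond 3 stroke→J3
bond 4 stroke→I1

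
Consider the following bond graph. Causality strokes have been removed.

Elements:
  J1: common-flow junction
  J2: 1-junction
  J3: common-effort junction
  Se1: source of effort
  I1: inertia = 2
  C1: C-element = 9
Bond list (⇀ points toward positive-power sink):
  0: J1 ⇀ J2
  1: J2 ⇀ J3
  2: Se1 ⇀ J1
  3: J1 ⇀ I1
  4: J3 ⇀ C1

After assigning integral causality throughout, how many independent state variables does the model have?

2  (C1, I1 all integral)

b2 |J1  (Se1 (Se) sets effort on bond)
b3 |I1  (I1: I, integral causality)
b0 |J1  (common-f at J1 fixed by 3)
b1 |J2  (J2: bond 0 brought flow, rest push out)
b4 |J3  (closing 0-jn rule on J3)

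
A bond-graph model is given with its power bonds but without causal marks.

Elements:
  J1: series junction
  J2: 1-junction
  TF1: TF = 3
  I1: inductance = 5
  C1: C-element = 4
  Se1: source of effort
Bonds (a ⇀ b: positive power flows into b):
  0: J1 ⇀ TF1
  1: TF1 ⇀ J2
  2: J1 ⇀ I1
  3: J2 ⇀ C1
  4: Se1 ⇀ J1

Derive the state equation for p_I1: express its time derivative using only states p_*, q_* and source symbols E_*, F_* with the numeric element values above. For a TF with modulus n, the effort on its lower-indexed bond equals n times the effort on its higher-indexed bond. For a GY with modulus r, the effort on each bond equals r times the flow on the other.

β4 stroke→J1  (Se1 (Se) sets effort on bond)
β2 stroke→I1  (prefer integral on I1)
β0 stroke→J1  (common-f at J1 fixed by 2)
β1 stroke→TF1  (through TF1, causality passes straight; one stroke at TF1)
β3 stroke→J2  (1-jn J2 has f-setter on 1)

dp_I1/dt = E_Se1 - 3*q_C1/4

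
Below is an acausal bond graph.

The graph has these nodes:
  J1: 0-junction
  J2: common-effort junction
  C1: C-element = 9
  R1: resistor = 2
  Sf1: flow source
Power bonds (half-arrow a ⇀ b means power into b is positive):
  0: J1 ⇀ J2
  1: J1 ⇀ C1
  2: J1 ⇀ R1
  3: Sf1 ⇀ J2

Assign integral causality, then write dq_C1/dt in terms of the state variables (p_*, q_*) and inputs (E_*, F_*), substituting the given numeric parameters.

b3 →Sf1  (Sf1 fixes flow; stroke at Sf1)
b0 →J2  (closing 0-jn rule on J2)
b1 →J1  (prefer integral on C1)
b2 →R1  (common-e at J1 fixed by 1)

dq_C1/dt = F_Sf1 - q_C1/18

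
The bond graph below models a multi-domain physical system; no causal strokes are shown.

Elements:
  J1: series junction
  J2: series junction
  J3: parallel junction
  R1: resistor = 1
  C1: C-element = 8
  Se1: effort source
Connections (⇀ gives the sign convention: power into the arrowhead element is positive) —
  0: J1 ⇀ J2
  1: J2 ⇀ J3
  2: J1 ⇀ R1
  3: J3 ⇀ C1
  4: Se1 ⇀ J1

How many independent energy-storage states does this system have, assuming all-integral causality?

β4 |J1  (source Se1 imposes e)
β3 |J3  (C1 integral (e out))
β1 |J2  (J3: bond 3 brought effort, rest push out)
β0 |J1  (only one flow-in slot at J2)
β2 |R1  (J1 needs exactly one f-in)

1  (C1 all integral)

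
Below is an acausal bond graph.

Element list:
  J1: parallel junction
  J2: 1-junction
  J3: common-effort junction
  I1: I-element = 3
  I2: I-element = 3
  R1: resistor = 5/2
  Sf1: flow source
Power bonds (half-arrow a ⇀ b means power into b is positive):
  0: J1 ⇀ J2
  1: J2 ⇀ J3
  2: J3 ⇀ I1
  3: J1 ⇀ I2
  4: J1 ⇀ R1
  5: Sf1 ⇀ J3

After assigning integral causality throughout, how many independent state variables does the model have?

2  (I1, I2 all integral)

#5 stroke→Sf1  (Sf1: flow source, stroke at near end)
#2 stroke→I1  (prefer integral on I1)
#1 stroke→J3  (J3 needs exactly one e-in)
#0 stroke→J2  (J2 flow already set via bond 1)
#3 stroke→I2  (I2 integral (f out))
#4 stroke→J1  (closing 0-jn rule on J1)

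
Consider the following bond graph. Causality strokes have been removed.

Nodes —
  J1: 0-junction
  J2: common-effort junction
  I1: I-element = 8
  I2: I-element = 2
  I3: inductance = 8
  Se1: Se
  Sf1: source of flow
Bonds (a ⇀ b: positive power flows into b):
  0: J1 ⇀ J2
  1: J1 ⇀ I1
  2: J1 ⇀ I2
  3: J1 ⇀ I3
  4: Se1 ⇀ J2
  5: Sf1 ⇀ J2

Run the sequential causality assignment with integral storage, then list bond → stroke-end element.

#4 stroke→J2  (source Se1 imposes e)
#5 stroke→Sf1  (source Sf1 imposes f)
#0 stroke→J1  (J2: bond 4 brought effort, rest push out)
#1 stroke→I1  (J1 effort already set via bond 0)
#2 stroke→I2  (0-jn J1 has e-setter on 0)
#3 stroke→I3  (J1 effort already set via bond 0)

b0 |J1
b1 |I1
b2 |I2
b3 |I3
b4 |J2
b5 |Sf1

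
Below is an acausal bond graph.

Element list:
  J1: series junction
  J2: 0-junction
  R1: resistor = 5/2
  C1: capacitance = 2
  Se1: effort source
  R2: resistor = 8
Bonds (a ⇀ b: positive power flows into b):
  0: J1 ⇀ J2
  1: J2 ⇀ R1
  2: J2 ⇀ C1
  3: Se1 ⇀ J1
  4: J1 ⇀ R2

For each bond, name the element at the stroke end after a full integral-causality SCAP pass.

#0 →J1
#1 →R1
#2 →J2
#3 →J1
#4 →R2

#3 →J1  (source Se1 imposes e)
#2 →J2  (C1 outputs effort q/C1)
#0 →J1  (0-jn J2 has e-setter on 2)
#1 →R1  (J2 effort already set via bond 2)
#4 →R2  (J1: last free bond brings flow in)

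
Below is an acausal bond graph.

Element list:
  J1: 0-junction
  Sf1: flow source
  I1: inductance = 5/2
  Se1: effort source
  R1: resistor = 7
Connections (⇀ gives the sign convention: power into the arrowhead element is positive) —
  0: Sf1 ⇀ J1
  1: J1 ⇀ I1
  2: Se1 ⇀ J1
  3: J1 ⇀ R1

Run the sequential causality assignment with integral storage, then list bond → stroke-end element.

b0 →Sf1  (Sf1 fixes flow; stroke at Sf1)
b2 →J1  (source Se1 imposes e)
b1 →I1  (J1: bond 2 brought effort, rest push out)
b3 →R1  (0-jn J1 has e-setter on 2)

b0 →Sf1
b1 →I1
b2 →J1
b3 →R1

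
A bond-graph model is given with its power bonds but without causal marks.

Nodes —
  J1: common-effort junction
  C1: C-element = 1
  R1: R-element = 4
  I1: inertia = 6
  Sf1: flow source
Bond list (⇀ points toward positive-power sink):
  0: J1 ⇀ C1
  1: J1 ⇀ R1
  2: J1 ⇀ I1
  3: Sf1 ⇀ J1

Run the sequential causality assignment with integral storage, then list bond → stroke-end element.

bond 0 stroke→J1
bond 1 stroke→R1
bond 2 stroke→I1
bond 3 stroke→Sf1

bond 3 stroke at Sf1  (Sf1: flow source, stroke at near end)
bond 0 stroke at J1  (C1 integral (e out))
bond 1 stroke at R1  (0-jn J1 has e-setter on 0)
bond 2 stroke at I1  (0-jn J1 has e-setter on 0)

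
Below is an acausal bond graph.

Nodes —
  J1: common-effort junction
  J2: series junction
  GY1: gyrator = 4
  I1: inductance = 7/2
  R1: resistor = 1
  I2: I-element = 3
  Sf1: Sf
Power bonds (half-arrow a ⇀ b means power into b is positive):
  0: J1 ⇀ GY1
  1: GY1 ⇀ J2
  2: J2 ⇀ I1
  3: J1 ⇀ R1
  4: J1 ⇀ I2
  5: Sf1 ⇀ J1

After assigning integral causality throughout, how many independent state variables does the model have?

b5 |Sf1  (Sf1: flow source, stroke at near end)
b2 |I1  (I1 integral (f out))
b1 |J2  (J2: bond 2 brought flow, rest push out)
b0 |J1  (GY1: gyrator matches bond 1)
b3 |R1  (common-e at J1 fixed by 0)
b4 |I2  (common-e at J1 fixed by 0)

2  (I1, I2 all integral)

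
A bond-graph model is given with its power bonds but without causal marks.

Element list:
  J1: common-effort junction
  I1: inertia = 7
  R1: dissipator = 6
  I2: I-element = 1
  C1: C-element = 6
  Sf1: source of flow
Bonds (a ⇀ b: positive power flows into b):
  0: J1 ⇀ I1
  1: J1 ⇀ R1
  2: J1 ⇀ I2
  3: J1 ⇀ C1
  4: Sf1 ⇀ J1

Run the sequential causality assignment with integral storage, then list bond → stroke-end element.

bond 4 stroke→Sf1  (Sf1 (Sf) sets flow on bond)
bond 0 stroke→I1  (I1: I, integral causality)
bond 2 stroke→I2  (prefer integral on I2)
bond 3 stroke→J1  (C1 integral (e out))
bond 1 stroke→R1  (J1 effort already set via bond 3)

b0 stroke→I1
b1 stroke→R1
b2 stroke→I2
b3 stroke→J1
b4 stroke→Sf1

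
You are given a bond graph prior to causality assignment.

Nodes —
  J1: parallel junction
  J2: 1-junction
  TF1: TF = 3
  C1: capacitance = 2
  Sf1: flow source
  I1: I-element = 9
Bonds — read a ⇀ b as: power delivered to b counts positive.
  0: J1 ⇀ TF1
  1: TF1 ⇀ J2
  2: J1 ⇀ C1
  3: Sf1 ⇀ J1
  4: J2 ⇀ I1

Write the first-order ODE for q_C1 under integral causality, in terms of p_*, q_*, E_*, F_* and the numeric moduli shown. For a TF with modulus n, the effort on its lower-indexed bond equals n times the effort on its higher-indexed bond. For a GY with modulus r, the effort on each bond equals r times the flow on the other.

b3 →Sf1  (source Sf1 imposes f)
b2 →J1  (C1 integral (e out))
b0 →TF1  (0-jn J1 has e-setter on 2)
b1 →J2  (TF1 one-in-one-out from 0)
b4 →I1  (J2 needs exactly one f-in)

dq_C1/dt = F_Sf1 - p_I1/27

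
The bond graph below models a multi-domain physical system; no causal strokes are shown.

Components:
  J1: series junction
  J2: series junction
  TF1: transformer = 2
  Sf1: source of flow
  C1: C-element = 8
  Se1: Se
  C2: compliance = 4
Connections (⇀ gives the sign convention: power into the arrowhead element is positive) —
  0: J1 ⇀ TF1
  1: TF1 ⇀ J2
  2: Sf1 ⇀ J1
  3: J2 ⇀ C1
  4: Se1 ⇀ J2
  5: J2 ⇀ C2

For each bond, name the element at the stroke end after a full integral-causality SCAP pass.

β2 |Sf1  (Sf1: flow source, stroke at near end)
β4 |J2  (Se1: effort source, stroke at far end)
β0 |J1  (common-f at J1 fixed by 2)
β1 |TF1  (through TF1, causality passes straight; one stroke at TF1)
β3 |J2  (common-f at J2 fixed by 1)
β5 |J2  (1-jn J2 has f-setter on 1)

bond 0 stroke at J1
bond 1 stroke at TF1
bond 2 stroke at Sf1
bond 3 stroke at J2
bond 4 stroke at J2
bond 5 stroke at J2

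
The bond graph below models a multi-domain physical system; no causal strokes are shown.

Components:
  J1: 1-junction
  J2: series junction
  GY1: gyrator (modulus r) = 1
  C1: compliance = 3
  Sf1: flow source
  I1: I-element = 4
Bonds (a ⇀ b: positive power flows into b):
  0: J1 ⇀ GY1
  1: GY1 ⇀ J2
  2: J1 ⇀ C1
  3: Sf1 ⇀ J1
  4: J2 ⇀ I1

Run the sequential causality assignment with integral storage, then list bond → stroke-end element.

β0 →J1
β1 →J2
β2 →J1
β3 →Sf1
β4 →I1

bond 3 stroke at Sf1  (Sf1 (Sf) sets flow on bond)
bond 0 stroke at J1  (J1: bond 3 brought flow, rest push out)
bond 2 stroke at J1  (J1 flow already set via bond 3)
bond 1 stroke at J2  (GY GY1: same side as bond 0)
bond 4 stroke at I1  (J2 needs exactly one f-in)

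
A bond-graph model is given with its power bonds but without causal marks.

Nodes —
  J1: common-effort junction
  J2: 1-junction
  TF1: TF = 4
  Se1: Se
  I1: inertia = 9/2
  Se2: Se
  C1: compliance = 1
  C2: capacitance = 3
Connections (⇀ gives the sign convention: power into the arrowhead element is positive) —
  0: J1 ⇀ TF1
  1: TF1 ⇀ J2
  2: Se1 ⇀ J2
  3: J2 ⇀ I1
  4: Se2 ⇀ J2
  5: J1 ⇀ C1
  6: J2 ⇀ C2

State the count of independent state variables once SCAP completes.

3  (C1, C2, I1 all integral)

bond 2 stroke→J2  (Se1 fixes effort; stroke away)
bond 4 stroke→J2  (Se2: effort source, stroke at far end)
bond 3 stroke→I1  (I1 outputs flow p/I1)
bond 1 stroke→J2  (J2: bond 3 brought flow, rest push out)
bond 6 stroke→J2  (J2 flow already set via bond 3)
bond 0 stroke→TF1  (TF1 one-in-one-out from 1)
bond 5 stroke→J1  (J1 needs exactly one e-in)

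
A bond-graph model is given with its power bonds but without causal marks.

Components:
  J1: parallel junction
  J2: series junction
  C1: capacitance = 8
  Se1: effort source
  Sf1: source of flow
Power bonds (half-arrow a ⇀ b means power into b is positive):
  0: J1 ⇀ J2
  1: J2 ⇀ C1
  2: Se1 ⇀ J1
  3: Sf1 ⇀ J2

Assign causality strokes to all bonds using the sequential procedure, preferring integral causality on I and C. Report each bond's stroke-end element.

#2 stroke→J1  (source Se1 imposes e)
#3 stroke→Sf1  (source Sf1 imposes f)
#0 stroke→J2  (J1: bond 2 brought effort, rest push out)
#1 stroke→J2  (common-f at J2 fixed by 3)

#0 stroke→J2
#1 stroke→J2
#2 stroke→J1
#3 stroke→Sf1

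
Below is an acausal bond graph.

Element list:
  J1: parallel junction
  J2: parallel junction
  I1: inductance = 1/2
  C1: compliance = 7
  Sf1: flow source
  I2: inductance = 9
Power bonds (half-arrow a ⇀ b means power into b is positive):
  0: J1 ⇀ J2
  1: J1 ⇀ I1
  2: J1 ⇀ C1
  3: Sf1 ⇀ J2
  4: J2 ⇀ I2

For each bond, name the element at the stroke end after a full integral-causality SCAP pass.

#0 →J2
#1 →I1
#2 →J1
#3 →Sf1
#4 →I2

#3 →Sf1  (Sf1: flow source, stroke at near end)
#1 →I1  (I1: I, integral causality)
#2 →J1  (prefer integral on C1)
#0 →J2  (0-jn J1 has e-setter on 2)
#4 →I2  (J2 effort already set via bond 0)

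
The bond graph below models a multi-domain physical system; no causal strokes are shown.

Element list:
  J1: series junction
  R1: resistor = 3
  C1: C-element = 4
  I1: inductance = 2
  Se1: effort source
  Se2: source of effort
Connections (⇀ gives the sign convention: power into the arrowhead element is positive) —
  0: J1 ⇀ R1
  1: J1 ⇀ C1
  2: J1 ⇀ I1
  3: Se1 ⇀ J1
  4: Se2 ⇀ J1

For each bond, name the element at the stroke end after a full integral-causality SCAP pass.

b3 |J1  (source Se1 imposes e)
b4 |J1  (Se2 (Se) sets effort on bond)
b1 |J1  (C1 outputs effort q/C1)
b2 |I1  (prefer integral on I1)
b0 |J1  (1-jn J1 has f-setter on 2)

β0 |J1
β1 |J1
β2 |I1
β3 |J1
β4 |J1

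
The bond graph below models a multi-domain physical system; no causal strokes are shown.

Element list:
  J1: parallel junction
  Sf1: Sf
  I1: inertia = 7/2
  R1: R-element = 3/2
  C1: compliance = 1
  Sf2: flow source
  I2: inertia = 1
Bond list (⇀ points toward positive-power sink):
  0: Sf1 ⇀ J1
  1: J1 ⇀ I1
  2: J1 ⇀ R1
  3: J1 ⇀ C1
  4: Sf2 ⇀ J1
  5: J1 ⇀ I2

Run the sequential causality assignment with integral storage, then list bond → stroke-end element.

bond 0 stroke at Sf1
bond 1 stroke at I1
bond 2 stroke at R1
bond 3 stroke at J1
bond 4 stroke at Sf2
bond 5 stroke at I2

b0 stroke→Sf1  (source Sf1 imposes f)
b4 stroke→Sf2  (Sf2 (Sf) sets flow on bond)
b1 stroke→I1  (I1 integral (f out))
b3 stroke→J1  (C1 outputs effort q/C1)
b2 stroke→R1  (0-jn J1 has e-setter on 3)
b5 stroke→I2  (J1: bond 3 brought effort, rest push out)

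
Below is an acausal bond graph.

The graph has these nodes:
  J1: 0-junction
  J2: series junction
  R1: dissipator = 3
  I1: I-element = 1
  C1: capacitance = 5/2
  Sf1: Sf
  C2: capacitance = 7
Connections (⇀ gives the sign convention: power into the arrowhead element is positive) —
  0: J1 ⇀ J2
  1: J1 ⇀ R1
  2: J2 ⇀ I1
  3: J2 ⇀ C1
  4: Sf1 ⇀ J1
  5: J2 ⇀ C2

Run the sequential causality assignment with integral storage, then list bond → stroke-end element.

bond 0 stroke→J2
bond 1 stroke→J1
bond 2 stroke→I1
bond 3 stroke→J2
bond 4 stroke→Sf1
bond 5 stroke→J2

β4 |Sf1  (source Sf1 imposes f)
β2 |I1  (I1 outputs flow p/I1)
β0 |J2  (J2: bond 2 brought flow, rest push out)
β3 |J2  (1-jn J2 has f-setter on 2)
β5 |J2  (common-f at J2 fixed by 2)
β1 |J1  (closing 0-jn rule on J1)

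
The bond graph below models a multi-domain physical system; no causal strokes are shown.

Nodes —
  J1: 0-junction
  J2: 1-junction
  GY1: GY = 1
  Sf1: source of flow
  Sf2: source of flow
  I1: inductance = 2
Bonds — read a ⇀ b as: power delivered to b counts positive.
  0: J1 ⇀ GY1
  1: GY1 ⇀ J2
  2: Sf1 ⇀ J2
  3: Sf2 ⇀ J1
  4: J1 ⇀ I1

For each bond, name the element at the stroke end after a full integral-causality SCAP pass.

b2 stroke→Sf1  (source Sf1 imposes f)
b3 stroke→Sf2  (Sf2 fixes flow; stroke at Sf2)
b1 stroke→J2  (common-f at J2 fixed by 2)
b0 stroke→J1  (GY GY1: same side as bond 1)
b4 stroke→I1  (common-e at J1 fixed by 0)

bond 0 stroke at J1
bond 1 stroke at J2
bond 2 stroke at Sf1
bond 3 stroke at Sf2
bond 4 stroke at I1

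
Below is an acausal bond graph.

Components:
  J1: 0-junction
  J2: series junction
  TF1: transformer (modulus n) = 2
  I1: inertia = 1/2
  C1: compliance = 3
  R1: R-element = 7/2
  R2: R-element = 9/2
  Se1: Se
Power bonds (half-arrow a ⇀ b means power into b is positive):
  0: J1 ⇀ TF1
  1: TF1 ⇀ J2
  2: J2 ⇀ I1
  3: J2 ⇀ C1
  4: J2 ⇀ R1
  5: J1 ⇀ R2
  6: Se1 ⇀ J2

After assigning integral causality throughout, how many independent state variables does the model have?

2  (C1, I1 all integral)

b6 |J2  (Se1 fixes effort; stroke away)
b2 |I1  (prefer integral on I1)
b1 |J2  (common-f at J2 fixed by 2)
b3 |J2  (1-jn J2 has f-setter on 2)
b4 |J2  (J2 flow already set via bond 2)
b0 |TF1  (TF TF1: opposite of bond 1)
b5 |J1  (J1 needs exactly one e-in)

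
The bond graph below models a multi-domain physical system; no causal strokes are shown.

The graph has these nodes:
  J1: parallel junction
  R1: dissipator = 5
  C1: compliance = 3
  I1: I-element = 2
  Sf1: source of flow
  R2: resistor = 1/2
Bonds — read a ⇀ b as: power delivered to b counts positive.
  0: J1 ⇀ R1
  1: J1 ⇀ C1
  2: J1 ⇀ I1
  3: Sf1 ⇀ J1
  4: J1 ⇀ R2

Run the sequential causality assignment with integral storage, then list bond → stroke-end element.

β3 stroke at Sf1  (Sf1: flow source, stroke at near end)
β1 stroke at J1  (prefer integral on C1)
β0 stroke at R1  (J1 effort already set via bond 1)
β2 stroke at I1  (common-e at J1 fixed by 1)
β4 stroke at R2  (J1: bond 1 brought effort, rest push out)

#0 stroke at R1
#1 stroke at J1
#2 stroke at I1
#3 stroke at Sf1
#4 stroke at R2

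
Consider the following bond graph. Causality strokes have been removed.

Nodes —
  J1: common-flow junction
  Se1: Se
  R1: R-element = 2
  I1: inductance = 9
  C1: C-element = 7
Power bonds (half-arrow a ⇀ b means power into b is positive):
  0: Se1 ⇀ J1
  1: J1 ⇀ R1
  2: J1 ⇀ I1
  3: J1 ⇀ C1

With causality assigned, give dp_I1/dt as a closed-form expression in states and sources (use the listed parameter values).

β0 |J1  (source Se1 imposes e)
β2 |I1  (I1: I, integral causality)
β1 |J1  (1-jn J1 has f-setter on 2)
β3 |J1  (common-f at J1 fixed by 2)

dp_I1/dt = E_Se1 - 2*p_I1/9 - q_C1/7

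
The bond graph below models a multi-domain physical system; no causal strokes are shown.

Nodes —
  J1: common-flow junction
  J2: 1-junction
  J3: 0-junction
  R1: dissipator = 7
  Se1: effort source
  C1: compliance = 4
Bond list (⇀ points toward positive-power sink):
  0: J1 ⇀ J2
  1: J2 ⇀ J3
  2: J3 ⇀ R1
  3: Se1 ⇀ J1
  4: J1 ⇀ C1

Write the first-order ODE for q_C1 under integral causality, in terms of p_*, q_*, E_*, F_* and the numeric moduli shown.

bond 3 stroke→J1  (Se1 (Se) sets effort on bond)
bond 4 stroke→J1  (C1: C, integral causality)
bond 0 stroke→J2  (J1 needs exactly one f-in)
bond 1 stroke→J3  (only one flow-in slot at J2)
bond 2 stroke→R1  (common-e at J3 fixed by 1)

dq_C1/dt = E_Se1/7 - q_C1/28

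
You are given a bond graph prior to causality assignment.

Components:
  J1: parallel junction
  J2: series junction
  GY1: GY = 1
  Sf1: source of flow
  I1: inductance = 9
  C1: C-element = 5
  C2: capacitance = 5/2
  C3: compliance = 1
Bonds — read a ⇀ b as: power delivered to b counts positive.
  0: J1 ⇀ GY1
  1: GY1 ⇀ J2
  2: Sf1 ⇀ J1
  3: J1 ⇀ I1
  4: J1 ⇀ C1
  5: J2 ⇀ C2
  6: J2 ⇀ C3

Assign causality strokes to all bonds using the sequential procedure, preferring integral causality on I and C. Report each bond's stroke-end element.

bond 2 stroke→Sf1  (Sf1: flow source, stroke at near end)
bond 3 stroke→I1  (I1: I, integral causality)
bond 4 stroke→J1  (C1 integral (e out))
bond 0 stroke→GY1  (J1: bond 4 brought effort, rest push out)
bond 1 stroke→GY1  (GY GY1: same side as bond 0)
bond 5 stroke→J2  (J2 flow already set via bond 1)
bond 6 stroke→J2  (J2: bond 1 brought flow, rest push out)

β0 |GY1
β1 |GY1
β2 |Sf1
β3 |I1
β4 |J1
β5 |J2
β6 |J2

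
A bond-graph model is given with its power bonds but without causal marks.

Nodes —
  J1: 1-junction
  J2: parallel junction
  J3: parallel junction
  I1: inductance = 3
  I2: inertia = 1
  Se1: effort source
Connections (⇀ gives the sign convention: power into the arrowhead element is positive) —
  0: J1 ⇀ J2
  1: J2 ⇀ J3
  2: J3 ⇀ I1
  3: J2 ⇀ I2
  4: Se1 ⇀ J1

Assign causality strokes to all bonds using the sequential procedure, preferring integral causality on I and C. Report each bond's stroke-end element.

β0 stroke→J2
β1 stroke→J3
β2 stroke→I1
β3 stroke→I2
β4 stroke→J1

β4 stroke→J1  (Se1 (Se) sets effort on bond)
β0 stroke→J2  (J1: last free bond brings flow in)
β1 stroke→J3  (J2: bond 0 brought effort, rest push out)
β3 stroke→I2  (J2: bond 0 brought effort, rest push out)
β2 stroke→I1  (J3 effort already set via bond 1)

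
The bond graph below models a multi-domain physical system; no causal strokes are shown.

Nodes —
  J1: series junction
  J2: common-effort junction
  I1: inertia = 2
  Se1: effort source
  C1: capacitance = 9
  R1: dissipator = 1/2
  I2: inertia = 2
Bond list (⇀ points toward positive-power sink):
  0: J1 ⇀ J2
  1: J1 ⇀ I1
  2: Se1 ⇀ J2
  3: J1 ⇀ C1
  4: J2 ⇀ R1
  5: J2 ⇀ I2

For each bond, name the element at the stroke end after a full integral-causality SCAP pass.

#0 stroke→J1
#1 stroke→I1
#2 stroke→J2
#3 stroke→J1
#4 stroke→R1
#5 stroke→I2

b2 →J2  (source Se1 imposes e)
b0 →J1  (common-e at J2 fixed by 2)
b4 →R1  (0-jn J2 has e-setter on 2)
b5 →I2  (J2 effort already set via bond 2)
b1 →I1  (prefer integral on I1)
b3 →J1  (1-jn J1 has f-setter on 1)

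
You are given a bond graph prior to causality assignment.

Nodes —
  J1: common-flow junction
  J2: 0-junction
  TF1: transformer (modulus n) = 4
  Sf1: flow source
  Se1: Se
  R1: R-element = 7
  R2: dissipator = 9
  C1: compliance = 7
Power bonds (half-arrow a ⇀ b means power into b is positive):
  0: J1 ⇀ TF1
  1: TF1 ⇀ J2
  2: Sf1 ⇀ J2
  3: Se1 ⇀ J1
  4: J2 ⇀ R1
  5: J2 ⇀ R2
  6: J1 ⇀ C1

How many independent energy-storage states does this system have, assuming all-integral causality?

β2 →Sf1  (Sf1 fixes flow; stroke at Sf1)
β3 →J1  (Se1: effort source, stroke at far end)
β6 →J1  (prefer integral on C1)
β0 →TF1  (J1: last free bond brings flow in)
β1 →J2  (TF1: transformer flips bond 0)
β4 →R1  (J2 effort already set via bond 1)
β5 →R2  (J2: bond 1 brought effort, rest push out)

1  (C1 all integral)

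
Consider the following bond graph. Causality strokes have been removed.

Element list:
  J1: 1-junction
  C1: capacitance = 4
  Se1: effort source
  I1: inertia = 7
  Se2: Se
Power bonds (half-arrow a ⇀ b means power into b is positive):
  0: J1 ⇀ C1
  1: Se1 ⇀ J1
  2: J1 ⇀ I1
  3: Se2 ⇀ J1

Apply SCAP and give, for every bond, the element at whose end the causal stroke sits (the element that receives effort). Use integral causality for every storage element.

b0 stroke at J1
b1 stroke at J1
b2 stroke at I1
b3 stroke at J1

b1 →J1  (Se1 fixes effort; stroke away)
b3 →J1  (source Se2 imposes e)
b0 →J1  (C1: C, integral causality)
b2 →I1  (J1: last free bond brings flow in)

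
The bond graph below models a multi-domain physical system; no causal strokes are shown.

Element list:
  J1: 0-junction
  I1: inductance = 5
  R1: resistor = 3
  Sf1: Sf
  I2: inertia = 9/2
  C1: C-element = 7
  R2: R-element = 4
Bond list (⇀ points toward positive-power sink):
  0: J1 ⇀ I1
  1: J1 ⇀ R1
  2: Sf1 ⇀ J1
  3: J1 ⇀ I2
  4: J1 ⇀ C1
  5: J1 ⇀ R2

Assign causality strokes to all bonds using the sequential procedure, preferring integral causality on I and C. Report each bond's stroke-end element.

β0 |I1
β1 |R1
β2 |Sf1
β3 |I2
β4 |J1
β5 |R2

b2 stroke→Sf1  (source Sf1 imposes f)
b0 stroke→I1  (I1 integral (f out))
b3 stroke→I2  (I2 outputs flow p/I2)
b4 stroke→J1  (C1 outputs effort q/C1)
b1 stroke→R1  (common-e at J1 fixed by 4)
b5 stroke→R2  (J1 effort already set via bond 4)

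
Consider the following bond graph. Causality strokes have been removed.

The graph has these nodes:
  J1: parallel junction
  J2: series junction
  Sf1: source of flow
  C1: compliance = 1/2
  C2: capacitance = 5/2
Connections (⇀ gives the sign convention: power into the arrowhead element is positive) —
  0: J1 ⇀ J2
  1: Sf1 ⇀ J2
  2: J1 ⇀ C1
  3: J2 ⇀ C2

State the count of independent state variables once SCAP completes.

2  (C1, C2 all integral)

β1 stroke at Sf1  (Sf1 (Sf) sets flow on bond)
β0 stroke at J2  (J2: bond 1 brought flow, rest push out)
β3 stroke at J2  (common-f at J2 fixed by 1)
β2 stroke at J1  (J1: last free bond brings effort in)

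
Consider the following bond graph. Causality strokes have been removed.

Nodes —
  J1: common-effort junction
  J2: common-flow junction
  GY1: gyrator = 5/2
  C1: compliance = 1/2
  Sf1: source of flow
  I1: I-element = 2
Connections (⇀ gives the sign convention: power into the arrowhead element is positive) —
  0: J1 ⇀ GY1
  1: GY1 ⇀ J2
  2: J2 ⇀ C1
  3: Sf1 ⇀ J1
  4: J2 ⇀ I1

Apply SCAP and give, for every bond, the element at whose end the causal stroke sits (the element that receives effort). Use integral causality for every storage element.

bond 0 stroke→J1
bond 1 stroke→J2
bond 2 stroke→J2
bond 3 stroke→Sf1
bond 4 stroke→I1

b3 stroke→Sf1  (Sf1 fixes flow; stroke at Sf1)
b0 stroke→J1  (closing 0-jn rule on J1)
b1 stroke→J2  (through GY1, causality inverts; strokes same side of GY1)
b2 stroke→J2  (C1 outputs effort q/C1)
b4 stroke→I1  (closing 1-jn rule on J2)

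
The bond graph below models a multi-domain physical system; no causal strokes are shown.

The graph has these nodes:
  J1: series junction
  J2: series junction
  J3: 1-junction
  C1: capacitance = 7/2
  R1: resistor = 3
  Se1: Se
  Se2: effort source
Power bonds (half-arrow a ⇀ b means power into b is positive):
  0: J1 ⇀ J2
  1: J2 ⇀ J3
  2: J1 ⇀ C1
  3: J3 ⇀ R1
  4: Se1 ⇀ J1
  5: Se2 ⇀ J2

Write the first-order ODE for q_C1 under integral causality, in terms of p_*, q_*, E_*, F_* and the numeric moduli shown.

dq_C1/dt = E_Se1/3 + E_Se2/3 - 2*q_C1/21

bond 4 |J1  (Se1: effort source, stroke at far end)
bond 5 |J2  (Se2 fixes effort; stroke away)
bond 2 |J1  (C1: C, integral causality)
bond 0 |J2  (closing 1-jn rule on J1)
bond 1 |J3  (J2: last free bond brings flow in)
bond 3 |R1  (J3: last free bond brings flow in)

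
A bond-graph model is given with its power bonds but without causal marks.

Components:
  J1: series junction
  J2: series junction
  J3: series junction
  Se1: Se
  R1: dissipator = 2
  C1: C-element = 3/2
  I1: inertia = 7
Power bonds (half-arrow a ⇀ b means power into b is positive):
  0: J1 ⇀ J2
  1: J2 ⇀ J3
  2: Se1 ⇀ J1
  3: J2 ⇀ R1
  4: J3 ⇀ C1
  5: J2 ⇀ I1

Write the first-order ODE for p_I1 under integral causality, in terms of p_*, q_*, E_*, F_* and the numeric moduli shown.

dp_I1/dt = E_Se1 - 2*p_I1/7 - 2*q_C1/3

bond 2 stroke at J1  (Se1 fixes effort; stroke away)
bond 0 stroke at J2  (only one flow-in slot at J1)
bond 4 stroke at J3  (C1 integral (e out))
bond 1 stroke at J2  (only one flow-in slot at J3)
bond 5 stroke at I1  (I1 outputs flow p/I1)
bond 3 stroke at J2  (1-jn J2 has f-setter on 5)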